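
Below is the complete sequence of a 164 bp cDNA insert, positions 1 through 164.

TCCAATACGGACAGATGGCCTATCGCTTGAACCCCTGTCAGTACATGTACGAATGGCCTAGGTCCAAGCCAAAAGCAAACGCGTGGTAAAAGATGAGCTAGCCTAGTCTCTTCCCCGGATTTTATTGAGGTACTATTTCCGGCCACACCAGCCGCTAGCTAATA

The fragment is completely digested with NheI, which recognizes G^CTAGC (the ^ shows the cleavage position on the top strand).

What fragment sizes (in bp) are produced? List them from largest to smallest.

NheI sites (GCTAGC) start at positions 97, 154.
NheI cuts after the first base of each site, so after positions 97, 154.
Linear molecule, 2 cuts → 3 fragments:
  1–97 → 97 bp
  98–154 → 57 bp
  155–164 → 10 bp
Sorted largest to smallest: 97, 57, 10 bp.

97, 57, 10 bp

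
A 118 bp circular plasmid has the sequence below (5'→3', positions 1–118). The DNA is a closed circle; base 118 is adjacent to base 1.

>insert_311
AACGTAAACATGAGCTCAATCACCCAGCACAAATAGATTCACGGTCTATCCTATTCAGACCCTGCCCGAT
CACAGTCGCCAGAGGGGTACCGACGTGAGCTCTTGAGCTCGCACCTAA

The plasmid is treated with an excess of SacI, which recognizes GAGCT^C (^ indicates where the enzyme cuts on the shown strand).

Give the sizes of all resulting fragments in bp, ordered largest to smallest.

SacI sites (GAGCTC) start at positions 12, 97, 105.
SacI cuts after base 5 of each site (before the last base), so after positions 16, 101, 109.
Circular molecule, 3 cuts → 3 fragments:
  17–101 → 85 bp
  102–109 → 8 bp
  110–118 then 1–16 → 9 + 16 = 25 bp
Sorted largest to smallest: 85, 25, 8 bp.

85, 25, 8 bp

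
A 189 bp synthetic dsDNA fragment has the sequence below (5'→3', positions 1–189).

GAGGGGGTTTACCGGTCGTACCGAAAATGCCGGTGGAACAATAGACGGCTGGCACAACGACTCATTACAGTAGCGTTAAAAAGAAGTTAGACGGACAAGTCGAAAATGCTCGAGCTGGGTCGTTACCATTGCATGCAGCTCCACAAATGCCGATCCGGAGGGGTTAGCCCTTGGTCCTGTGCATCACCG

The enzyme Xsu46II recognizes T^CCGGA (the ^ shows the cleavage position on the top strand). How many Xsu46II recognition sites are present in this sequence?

1

TCCGGA occurs starting at position 154.
Xsu46II cuts at 1 site.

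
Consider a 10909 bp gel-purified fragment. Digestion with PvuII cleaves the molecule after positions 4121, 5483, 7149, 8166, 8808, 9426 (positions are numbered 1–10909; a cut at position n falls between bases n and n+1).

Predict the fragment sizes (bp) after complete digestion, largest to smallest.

Linear molecule, 6 cuts → 7 fragments:
  4121 − 0 = 4121 bp
  5483 − 4121 = 1362 bp
  7149 − 5483 = 1666 bp
  8166 − 7149 = 1017 bp
  8808 − 8166 = 642 bp
  9426 − 8808 = 618 bp
  10909 − 9426 = 1483 bp
Sorted largest to smallest: 4121, 1666, 1483, 1362, 1017, 642, 618 bp.

4121, 1666, 1483, 1362, 1017, 642, 618 bp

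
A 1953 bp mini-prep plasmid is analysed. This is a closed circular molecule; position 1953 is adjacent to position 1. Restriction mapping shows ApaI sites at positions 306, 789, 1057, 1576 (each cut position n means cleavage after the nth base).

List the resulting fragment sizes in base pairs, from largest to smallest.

683, 519, 483, 268 bp

Circular molecule, 4 cuts → 4 fragments:
  789 − 306 = 483 bp
  1057 − 789 = 268 bp
  1576 − 1057 = 519 bp
  wrap: 1953 − 1576 + 306 = 683 bp
Sorted largest to smallest: 683, 519, 483, 268 bp.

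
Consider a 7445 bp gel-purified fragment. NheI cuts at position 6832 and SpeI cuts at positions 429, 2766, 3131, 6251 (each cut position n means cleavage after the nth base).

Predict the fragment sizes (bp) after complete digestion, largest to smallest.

Combined cut positions (sorted): 429, 2766, 3131, 6251, 6832.
Linear molecule, 5 cuts → 6 fragments:
  429 − 0 = 429 bp
  2766 − 429 = 2337 bp
  3131 − 2766 = 365 bp
  6251 − 3131 = 3120 bp
  6832 − 6251 = 581 bp
  7445 − 6832 = 613 bp
Sorted largest to smallest: 3120, 2337, 613, 581, 429, 365 bp.

3120, 2337, 613, 581, 429, 365 bp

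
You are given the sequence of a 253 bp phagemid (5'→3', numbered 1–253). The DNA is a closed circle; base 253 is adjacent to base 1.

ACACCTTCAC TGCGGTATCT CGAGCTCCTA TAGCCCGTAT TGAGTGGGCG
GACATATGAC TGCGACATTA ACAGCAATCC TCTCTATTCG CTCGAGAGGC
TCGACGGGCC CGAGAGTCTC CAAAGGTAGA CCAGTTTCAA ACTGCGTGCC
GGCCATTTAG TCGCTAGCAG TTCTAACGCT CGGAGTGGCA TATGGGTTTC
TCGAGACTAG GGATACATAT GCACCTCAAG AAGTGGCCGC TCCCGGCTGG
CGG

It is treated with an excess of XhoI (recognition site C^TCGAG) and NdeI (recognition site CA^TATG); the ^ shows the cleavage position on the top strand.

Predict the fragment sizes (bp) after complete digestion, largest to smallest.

XhoI sites (CTCGAG) start at positions 19, 91, 200.
XhoI cuts after the first base of each site, so after positions 19, 91, 200.
NdeI sites (CATATG) start at positions 53, 189, 216.
NdeI cuts after base 2 of each site, so after positions 54, 190, 217.
Combined cut positions: 19, 54, 91, 190, 200, 217.
Circular molecule, 6 cuts → 6 fragments:
  20–54 → 35 bp
  55–91 → 37 bp
  92–190 → 99 bp
  191–200 → 10 bp
  201–217 → 17 bp
  218–253 then 1–19 → 36 + 19 = 55 bp
Sorted largest to smallest: 99, 55, 37, 35, 17, 10 bp.

99, 55, 37, 35, 17, 10 bp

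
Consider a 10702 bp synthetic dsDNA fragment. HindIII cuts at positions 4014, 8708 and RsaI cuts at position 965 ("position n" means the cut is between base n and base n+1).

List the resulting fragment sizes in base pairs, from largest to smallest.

Combined cut positions (sorted): 965, 4014, 8708.
Linear molecule, 3 cuts → 4 fragments:
  965 − 0 = 965 bp
  4014 − 965 = 3049 bp
  8708 − 4014 = 4694 bp
  10702 − 8708 = 1994 bp
Sorted largest to smallest: 4694, 3049, 1994, 965 bp.

4694, 3049, 1994, 965 bp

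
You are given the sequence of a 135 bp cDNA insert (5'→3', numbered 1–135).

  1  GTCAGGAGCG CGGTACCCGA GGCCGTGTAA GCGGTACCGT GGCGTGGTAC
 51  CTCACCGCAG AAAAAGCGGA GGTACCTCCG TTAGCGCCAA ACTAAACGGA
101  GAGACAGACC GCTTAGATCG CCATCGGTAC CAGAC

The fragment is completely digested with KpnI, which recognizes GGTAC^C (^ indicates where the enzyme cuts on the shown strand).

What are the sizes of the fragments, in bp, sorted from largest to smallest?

55, 25, 21, 16, 13, 5 bp

KpnI sites (GGTACC) start at positions 12, 33, 46, 71, 126.
KpnI cuts after base 5 of each site (before the last base), so after positions 16, 37, 50, 75, 130.
Linear molecule, 5 cuts → 6 fragments:
  1–16 → 16 bp
  17–37 → 21 bp
  38–50 → 13 bp
  51–75 → 25 bp
  76–130 → 55 bp
  131–135 → 5 bp
Sorted largest to smallest: 55, 25, 21, 16, 13, 5 bp.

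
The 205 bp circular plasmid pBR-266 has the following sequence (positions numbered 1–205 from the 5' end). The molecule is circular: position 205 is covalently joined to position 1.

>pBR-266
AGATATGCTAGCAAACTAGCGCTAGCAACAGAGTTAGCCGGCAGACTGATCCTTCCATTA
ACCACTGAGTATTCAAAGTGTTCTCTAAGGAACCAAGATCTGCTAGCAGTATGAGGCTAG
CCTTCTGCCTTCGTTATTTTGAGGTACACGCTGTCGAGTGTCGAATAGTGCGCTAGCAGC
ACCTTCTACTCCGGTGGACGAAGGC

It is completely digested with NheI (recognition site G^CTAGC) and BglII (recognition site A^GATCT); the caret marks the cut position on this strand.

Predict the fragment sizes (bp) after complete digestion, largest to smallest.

NheI sites (GCTAGC) start at positions 7, 21, 102, 116, 172.
NheI cuts after the first base of each site, so after positions 7, 21, 102, 116, 172.
The BglII site (AGATCT) starts at position 96.
BglII cuts after the first base of each site, so after position 96.
Combined cut positions: 7, 21, 96, 102, 116, 172.
Circular molecule, 6 cuts → 6 fragments:
  8–21 → 14 bp
  22–96 → 75 bp
  97–102 → 6 bp
  103–116 → 14 bp
  117–172 → 56 bp
  173–205 then 1–7 → 33 + 7 = 40 bp
Sorted largest to smallest: 75, 56, 40, 14, 14, 6 bp.

75, 56, 40, 14, 14, 6 bp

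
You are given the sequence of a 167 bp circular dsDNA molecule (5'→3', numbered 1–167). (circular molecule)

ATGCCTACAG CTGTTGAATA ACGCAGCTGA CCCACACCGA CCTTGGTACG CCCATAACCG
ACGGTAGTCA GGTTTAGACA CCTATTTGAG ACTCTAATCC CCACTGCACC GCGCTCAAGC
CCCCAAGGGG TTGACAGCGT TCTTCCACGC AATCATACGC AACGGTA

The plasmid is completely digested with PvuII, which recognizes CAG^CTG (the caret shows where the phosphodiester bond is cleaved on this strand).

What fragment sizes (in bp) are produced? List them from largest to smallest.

PvuII sites (CAGCTG) start at positions 8, 24.
PvuII cuts after base 3 of each site, so after positions 10, 26.
Circular molecule, 2 cuts → 2 fragments:
  11–26 → 16 bp
  27–167 then 1–10 → 141 + 10 = 151 bp
Sorted largest to smallest: 151, 16 bp.

151, 16 bp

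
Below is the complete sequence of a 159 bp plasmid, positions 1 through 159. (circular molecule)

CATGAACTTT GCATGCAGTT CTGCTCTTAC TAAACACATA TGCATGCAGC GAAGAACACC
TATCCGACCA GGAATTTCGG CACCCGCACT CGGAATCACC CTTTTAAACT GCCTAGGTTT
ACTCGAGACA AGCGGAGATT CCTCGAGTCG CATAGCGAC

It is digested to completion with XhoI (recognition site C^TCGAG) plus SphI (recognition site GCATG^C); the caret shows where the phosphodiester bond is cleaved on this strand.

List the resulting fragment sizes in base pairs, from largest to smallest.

76, 32, 31, 20 bp

XhoI sites (CTCGAG) start at positions 122, 142.
XhoI cuts after the first base of each site, so after positions 122, 142.
SphI sites (GCATGC) start at positions 11, 42.
SphI cuts after base 5 of each site (before the last base), so after positions 15, 46.
Combined cut positions: 15, 46, 122, 142.
Circular molecule, 4 cuts → 4 fragments:
  16–46 → 31 bp
  47–122 → 76 bp
  123–142 → 20 bp
  143–159 then 1–15 → 17 + 15 = 32 bp
Sorted largest to smallest: 76, 32, 31, 20 bp.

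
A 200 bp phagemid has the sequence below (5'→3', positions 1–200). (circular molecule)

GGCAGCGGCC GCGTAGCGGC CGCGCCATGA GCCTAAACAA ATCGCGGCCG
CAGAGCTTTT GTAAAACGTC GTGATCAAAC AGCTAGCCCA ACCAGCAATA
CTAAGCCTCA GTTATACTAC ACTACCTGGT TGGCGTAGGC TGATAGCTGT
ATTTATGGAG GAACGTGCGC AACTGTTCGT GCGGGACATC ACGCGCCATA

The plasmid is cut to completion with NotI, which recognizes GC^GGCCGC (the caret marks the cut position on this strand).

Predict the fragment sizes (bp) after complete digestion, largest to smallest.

NotI sites (GCGGCCGC) start at positions 5, 16, 44.
NotI cuts after base 2 of each site, so after positions 6, 17, 45.
Circular molecule, 3 cuts → 3 fragments:
  7–17 → 11 bp
  18–45 → 28 bp
  46–200 then 1–6 → 155 + 6 = 161 bp
Sorted largest to smallest: 161, 28, 11 bp.

161, 28, 11 bp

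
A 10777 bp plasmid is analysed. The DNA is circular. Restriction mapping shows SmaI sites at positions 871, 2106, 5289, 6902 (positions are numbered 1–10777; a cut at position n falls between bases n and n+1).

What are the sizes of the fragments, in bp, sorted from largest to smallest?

4746, 3183, 1613, 1235 bp

Circular molecule, 4 cuts → 4 fragments:
  2106 − 871 = 1235 bp
  5289 − 2106 = 3183 bp
  6902 − 5289 = 1613 bp
  wrap: 10777 − 6902 + 871 = 4746 bp
Sorted largest to smallest: 4746, 3183, 1613, 1235 bp.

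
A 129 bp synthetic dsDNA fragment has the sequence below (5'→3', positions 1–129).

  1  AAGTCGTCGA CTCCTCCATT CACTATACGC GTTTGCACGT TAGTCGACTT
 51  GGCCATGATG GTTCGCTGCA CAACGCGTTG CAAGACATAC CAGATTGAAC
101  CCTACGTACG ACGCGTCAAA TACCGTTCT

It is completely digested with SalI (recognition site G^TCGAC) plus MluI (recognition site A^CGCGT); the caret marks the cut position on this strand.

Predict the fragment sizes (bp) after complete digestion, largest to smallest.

SalI sites (GTCGAC) start at positions 6, 43.
SalI cuts after the first base of each site, so after positions 6, 43.
MluI sites (ACGCGT) start at positions 27, 73, 111.
MluI cuts after the first base of each site, so after positions 27, 73, 111.
Combined cut positions: 6, 27, 43, 73, 111.
Linear molecule, 5 cuts → 6 fragments:
  1–6 → 6 bp
  7–27 → 21 bp
  28–43 → 16 bp
  44–73 → 30 bp
  74–111 → 38 bp
  112–129 → 18 bp
Sorted largest to smallest: 38, 30, 21, 18, 16, 6 bp.

38, 30, 21, 18, 16, 6 bp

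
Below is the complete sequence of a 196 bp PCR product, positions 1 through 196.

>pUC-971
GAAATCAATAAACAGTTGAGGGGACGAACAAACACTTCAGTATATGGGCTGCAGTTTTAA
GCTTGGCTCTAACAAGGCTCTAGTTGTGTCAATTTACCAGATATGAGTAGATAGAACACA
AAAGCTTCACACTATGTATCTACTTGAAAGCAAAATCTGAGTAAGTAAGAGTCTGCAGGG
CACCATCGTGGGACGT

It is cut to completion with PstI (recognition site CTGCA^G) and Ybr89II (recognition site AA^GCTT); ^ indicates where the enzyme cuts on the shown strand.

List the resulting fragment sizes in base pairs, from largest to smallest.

63, 54, 53, 19, 7 bp

PstI sites (CTGCAG) start at positions 49, 173.
PstI cuts after base 5 of each site (before the last base), so after positions 53, 177.
Ybr89II sites (AAGCTT) start at positions 59, 122.
Ybr89II cuts after base 2 of each site, so after positions 60, 123.
Combined cut positions: 53, 60, 123, 177.
Linear molecule, 4 cuts → 5 fragments:
  1–53 → 53 bp
  54–60 → 7 bp
  61–123 → 63 bp
  124–177 → 54 bp
  178–196 → 19 bp
Sorted largest to smallest: 63, 54, 53, 19, 7 bp.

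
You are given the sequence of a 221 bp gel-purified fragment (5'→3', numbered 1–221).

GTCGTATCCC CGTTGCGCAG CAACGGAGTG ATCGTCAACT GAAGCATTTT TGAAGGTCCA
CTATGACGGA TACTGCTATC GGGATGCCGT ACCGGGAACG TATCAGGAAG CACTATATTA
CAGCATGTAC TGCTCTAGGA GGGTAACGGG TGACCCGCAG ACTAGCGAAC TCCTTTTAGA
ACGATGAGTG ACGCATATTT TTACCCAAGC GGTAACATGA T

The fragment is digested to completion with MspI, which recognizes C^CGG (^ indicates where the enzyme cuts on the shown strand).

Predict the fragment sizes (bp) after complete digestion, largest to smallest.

129, 92 bp

The MspI site (CCGG) starts at position 92.
MspI cuts after the first base of each site, so after position 92.
Linear molecule, 1 cut → 2 fragments:
  1–92 → 92 bp
  93–221 → 129 bp
Sorted largest to smallest: 129, 92 bp.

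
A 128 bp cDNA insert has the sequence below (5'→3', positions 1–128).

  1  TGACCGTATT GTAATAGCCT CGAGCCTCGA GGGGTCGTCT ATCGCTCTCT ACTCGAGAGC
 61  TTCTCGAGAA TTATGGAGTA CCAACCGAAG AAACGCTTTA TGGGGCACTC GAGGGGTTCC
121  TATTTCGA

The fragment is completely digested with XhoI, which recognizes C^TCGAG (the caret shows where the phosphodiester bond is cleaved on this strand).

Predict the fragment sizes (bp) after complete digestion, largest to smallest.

45, 26, 20, 19, 11, 7 bp

XhoI sites (CTCGAG) start at positions 19, 26, 52, 63, 108.
XhoI cuts after the first base of each site, so after positions 19, 26, 52, 63, 108.
Linear molecule, 5 cuts → 6 fragments:
  1–19 → 19 bp
  20–26 → 7 bp
  27–52 → 26 bp
  53–63 → 11 bp
  64–108 → 45 bp
  109–128 → 20 bp
Sorted largest to smallest: 45, 26, 20, 19, 11, 7 bp.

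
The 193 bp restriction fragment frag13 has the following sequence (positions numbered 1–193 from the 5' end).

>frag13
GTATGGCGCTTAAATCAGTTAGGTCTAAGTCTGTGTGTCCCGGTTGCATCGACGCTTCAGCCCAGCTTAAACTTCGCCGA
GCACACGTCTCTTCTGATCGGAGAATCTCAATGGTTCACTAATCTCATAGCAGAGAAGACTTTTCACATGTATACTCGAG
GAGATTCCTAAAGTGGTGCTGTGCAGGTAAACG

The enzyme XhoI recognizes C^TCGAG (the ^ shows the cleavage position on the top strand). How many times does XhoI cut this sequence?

1

CTCGAG occurs starting at position 155.
XhoI cuts at 1 site.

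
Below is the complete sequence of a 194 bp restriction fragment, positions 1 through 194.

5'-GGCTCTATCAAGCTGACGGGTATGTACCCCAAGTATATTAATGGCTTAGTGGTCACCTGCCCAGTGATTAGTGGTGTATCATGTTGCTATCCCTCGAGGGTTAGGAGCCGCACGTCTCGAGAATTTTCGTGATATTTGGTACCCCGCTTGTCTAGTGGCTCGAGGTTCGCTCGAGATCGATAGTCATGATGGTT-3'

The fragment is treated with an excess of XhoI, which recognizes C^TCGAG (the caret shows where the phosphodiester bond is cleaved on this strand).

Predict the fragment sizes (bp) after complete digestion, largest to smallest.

93, 43, 24, 23, 11 bp

XhoI sites (CTCGAG) start at positions 93, 116, 159, 170.
XhoI cuts after the first base of each site, so after positions 93, 116, 159, 170.
Linear molecule, 4 cuts → 5 fragments:
  1–93 → 93 bp
  94–116 → 23 bp
  117–159 → 43 bp
  160–170 → 11 bp
  171–194 → 24 bp
Sorted largest to smallest: 93, 43, 24, 23, 11 bp.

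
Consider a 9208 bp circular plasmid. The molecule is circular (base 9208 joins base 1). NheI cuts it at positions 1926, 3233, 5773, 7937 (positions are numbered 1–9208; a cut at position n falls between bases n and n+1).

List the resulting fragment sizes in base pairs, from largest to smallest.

Circular molecule, 4 cuts → 4 fragments:
  3233 − 1926 = 1307 bp
  5773 − 3233 = 2540 bp
  7937 − 5773 = 2164 bp
  wrap: 9208 − 7937 + 1926 = 3197 bp
Sorted largest to smallest: 3197, 2540, 2164, 1307 bp.

3197, 2540, 2164, 1307 bp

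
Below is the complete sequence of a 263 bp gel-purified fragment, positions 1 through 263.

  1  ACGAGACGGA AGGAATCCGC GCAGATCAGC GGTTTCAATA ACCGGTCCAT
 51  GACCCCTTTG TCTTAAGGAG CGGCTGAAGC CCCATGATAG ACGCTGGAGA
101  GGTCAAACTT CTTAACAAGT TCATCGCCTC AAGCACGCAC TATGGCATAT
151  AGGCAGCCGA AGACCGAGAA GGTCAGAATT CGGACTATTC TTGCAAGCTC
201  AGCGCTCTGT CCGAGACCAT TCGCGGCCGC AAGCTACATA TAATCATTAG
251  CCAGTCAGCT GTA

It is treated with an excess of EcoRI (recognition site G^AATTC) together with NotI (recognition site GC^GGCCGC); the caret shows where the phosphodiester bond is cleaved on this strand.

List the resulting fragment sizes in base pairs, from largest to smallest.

The EcoRI site (GAATTC) starts at position 176.
EcoRI cuts after the first base of each site, so after position 176.
The NotI site (GCGGCCGC) starts at position 223.
NotI cuts after base 2 of each site, so after position 224.
Combined cut positions: 176, 224.
Linear molecule, 2 cuts → 3 fragments:
  1–176 → 176 bp
  177–224 → 48 bp
  225–263 → 39 bp
Sorted largest to smallest: 176, 48, 39 bp.

176, 48, 39 bp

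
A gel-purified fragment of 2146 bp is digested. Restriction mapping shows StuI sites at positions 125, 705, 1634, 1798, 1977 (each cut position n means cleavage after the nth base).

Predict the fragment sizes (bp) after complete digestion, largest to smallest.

Linear molecule, 5 cuts → 6 fragments:
  125 − 0 = 125 bp
  705 − 125 = 580 bp
  1634 − 705 = 929 bp
  1798 − 1634 = 164 bp
  1977 − 1798 = 179 bp
  2146 − 1977 = 169 bp
Sorted largest to smallest: 929, 580, 179, 169, 164, 125 bp.

929, 580, 179, 169, 164, 125 bp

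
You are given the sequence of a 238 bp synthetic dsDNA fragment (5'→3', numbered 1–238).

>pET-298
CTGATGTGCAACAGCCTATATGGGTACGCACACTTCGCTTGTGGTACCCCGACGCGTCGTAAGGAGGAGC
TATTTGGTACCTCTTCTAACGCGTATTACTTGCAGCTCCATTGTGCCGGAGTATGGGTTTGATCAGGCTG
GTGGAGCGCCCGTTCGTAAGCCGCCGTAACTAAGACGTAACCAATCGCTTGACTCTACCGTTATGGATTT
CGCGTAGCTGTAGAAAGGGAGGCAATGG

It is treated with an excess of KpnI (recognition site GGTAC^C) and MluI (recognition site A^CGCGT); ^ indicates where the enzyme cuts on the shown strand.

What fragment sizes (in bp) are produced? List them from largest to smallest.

149, 47, 28, 9, 5 bp

KpnI sites (GGTACC) start at positions 43, 76.
KpnI cuts after base 5 of each site (before the last base), so after positions 47, 80.
MluI sites (ACGCGT) start at positions 52, 89.
MluI cuts after the first base of each site, so after positions 52, 89.
Combined cut positions: 47, 52, 80, 89.
Linear molecule, 4 cuts → 5 fragments:
  1–47 → 47 bp
  48–52 → 5 bp
  53–80 → 28 bp
  81–89 → 9 bp
  90–238 → 149 bp
Sorted largest to smallest: 149, 47, 28, 9, 5 bp.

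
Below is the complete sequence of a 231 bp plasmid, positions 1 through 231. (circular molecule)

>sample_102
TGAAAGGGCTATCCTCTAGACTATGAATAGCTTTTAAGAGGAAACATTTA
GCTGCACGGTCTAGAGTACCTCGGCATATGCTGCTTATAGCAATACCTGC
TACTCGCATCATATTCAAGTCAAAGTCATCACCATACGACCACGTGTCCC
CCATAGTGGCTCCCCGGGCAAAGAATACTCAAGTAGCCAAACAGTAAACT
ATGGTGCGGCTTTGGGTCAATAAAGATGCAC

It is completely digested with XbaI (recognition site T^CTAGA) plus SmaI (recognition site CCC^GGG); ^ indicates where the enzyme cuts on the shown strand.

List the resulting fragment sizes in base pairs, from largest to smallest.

XbaI sites (TCTAGA) start at positions 15, 60.
XbaI cuts after the first base of each site, so after positions 15, 60.
The SmaI site (CCCGGG) starts at position 163.
SmaI cuts after base 3 of each site, so after position 165.
Combined cut positions: 15, 60, 165.
Circular molecule, 3 cuts → 3 fragments:
  16–60 → 45 bp
  61–165 → 105 bp
  166–231 then 1–15 → 66 + 15 = 81 bp
Sorted largest to smallest: 105, 81, 45 bp.

105, 81, 45 bp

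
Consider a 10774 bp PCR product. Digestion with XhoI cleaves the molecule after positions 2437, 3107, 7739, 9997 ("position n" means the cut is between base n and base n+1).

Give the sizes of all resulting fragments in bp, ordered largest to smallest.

4632, 2437, 2258, 777, 670 bp

Linear molecule, 4 cuts → 5 fragments:
  2437 − 0 = 2437 bp
  3107 − 2437 = 670 bp
  7739 − 3107 = 4632 bp
  9997 − 7739 = 2258 bp
  10774 − 9997 = 777 bp
Sorted largest to smallest: 4632, 2437, 2258, 777, 670 bp.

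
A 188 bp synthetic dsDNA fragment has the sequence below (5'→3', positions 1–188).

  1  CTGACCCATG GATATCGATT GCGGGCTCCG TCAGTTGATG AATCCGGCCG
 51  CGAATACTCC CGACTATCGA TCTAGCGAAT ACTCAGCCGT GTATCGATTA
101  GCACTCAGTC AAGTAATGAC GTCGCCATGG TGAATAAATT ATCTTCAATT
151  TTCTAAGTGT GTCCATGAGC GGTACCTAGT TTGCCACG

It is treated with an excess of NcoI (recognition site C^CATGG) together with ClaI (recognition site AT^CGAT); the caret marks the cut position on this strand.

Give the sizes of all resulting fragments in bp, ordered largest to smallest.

NcoI sites (CCATGG) start at positions 6, 125.
NcoI cuts after the first base of each site, so after positions 6, 125.
ClaI sites (ATCGAT) start at positions 14, 66, 93.
ClaI cuts after base 2 of each site, so after positions 15, 67, 94.
Combined cut positions: 6, 15, 67, 94, 125.
Linear molecule, 5 cuts → 6 fragments:
  1–6 → 6 bp
  7–15 → 9 bp
  16–67 → 52 bp
  68–94 → 27 bp
  95–125 → 31 bp
  126–188 → 63 bp
Sorted largest to smallest: 63, 52, 31, 27, 9, 6 bp.

63, 52, 31, 27, 9, 6 bp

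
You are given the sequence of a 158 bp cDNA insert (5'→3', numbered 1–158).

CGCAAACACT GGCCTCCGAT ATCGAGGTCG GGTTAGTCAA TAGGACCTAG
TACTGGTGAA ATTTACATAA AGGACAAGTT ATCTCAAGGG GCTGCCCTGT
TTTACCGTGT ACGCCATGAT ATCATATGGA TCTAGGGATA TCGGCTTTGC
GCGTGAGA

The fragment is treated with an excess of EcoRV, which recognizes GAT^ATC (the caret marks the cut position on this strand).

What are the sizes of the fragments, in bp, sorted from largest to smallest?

100, 20, 19, 19 bp

EcoRV sites (GATATC) start at positions 18, 118, 137.
EcoRV cuts after base 3 of each site, so after positions 20, 120, 139.
Linear molecule, 3 cuts → 4 fragments:
  1–20 → 20 bp
  21–120 → 100 bp
  121–139 → 19 bp
  140–158 → 19 bp
Sorted largest to smallest: 100, 20, 19, 19 bp.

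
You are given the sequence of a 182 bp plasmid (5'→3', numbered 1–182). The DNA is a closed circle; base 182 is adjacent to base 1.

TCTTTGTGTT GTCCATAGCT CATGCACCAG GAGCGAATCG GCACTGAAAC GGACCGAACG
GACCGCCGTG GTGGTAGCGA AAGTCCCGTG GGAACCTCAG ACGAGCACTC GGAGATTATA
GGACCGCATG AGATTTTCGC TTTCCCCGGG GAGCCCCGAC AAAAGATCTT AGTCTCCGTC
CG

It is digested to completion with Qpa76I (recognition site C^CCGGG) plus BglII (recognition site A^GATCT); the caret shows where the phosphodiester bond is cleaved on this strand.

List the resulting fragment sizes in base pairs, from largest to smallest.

163, 19 bp

The Qpa76I site (CCCGGG) starts at position 145.
Qpa76I cuts after the first base of each site, so after position 145.
The BglII site (AGATCT) starts at position 164.
BglII cuts after the first base of each site, so after position 164.
Combined cut positions: 145, 164.
Circular molecule, 2 cuts → 2 fragments:
  146–164 → 19 bp
  165–182 then 1–145 → 18 + 145 = 163 bp
Sorted largest to smallest: 163, 19 bp.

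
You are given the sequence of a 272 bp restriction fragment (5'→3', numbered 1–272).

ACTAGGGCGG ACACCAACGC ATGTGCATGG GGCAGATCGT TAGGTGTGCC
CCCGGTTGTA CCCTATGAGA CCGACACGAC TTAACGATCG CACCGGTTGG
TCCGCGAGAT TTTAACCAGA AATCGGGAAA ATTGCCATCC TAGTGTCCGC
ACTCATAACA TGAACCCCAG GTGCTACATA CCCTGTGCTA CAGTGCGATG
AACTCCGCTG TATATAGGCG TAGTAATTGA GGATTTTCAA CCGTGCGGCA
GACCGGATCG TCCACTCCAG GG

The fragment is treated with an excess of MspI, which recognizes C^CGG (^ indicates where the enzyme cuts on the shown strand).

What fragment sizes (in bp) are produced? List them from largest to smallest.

160, 52, 41, 19 bp

MspI sites (CCGG) start at positions 52, 93, 253.
MspI cuts after the first base of each site, so after positions 52, 93, 253.
Linear molecule, 3 cuts → 4 fragments:
  1–52 → 52 bp
  53–93 → 41 bp
  94–253 → 160 bp
  254–272 → 19 bp
Sorted largest to smallest: 160, 52, 41, 19 bp.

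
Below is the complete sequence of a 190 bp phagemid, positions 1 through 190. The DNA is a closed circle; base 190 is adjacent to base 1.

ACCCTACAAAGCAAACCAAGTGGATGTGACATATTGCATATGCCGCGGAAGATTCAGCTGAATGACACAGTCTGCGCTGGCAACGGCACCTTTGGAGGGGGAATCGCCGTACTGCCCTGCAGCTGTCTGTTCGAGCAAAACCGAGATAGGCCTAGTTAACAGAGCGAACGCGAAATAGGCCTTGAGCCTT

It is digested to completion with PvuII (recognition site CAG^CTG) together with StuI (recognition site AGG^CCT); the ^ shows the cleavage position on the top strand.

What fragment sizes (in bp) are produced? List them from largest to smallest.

PvuII sites (CAGCTG) start at positions 55, 120.
PvuII cuts after base 3 of each site, so after positions 57, 122.
StuI sites (AGGCCT) start at positions 148, 177.
StuI cuts after base 3 of each site, so after positions 150, 179.
Combined cut positions: 57, 122, 150, 179.
Circular molecule, 4 cuts → 4 fragments:
  58–122 → 65 bp
  123–150 → 28 bp
  151–179 → 29 bp
  180–190 then 1–57 → 11 + 57 = 68 bp
Sorted largest to smallest: 68, 65, 29, 28 bp.

68, 65, 29, 28 bp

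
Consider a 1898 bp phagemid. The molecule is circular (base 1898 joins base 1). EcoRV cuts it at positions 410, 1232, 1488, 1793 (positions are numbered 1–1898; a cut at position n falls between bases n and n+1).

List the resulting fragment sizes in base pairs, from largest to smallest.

Circular molecule, 4 cuts → 4 fragments:
  1232 − 410 = 822 bp
  1488 − 1232 = 256 bp
  1793 − 1488 = 305 bp
  wrap: 1898 − 1793 + 410 = 515 bp
Sorted largest to smallest: 822, 515, 305, 256 bp.

822, 515, 305, 256 bp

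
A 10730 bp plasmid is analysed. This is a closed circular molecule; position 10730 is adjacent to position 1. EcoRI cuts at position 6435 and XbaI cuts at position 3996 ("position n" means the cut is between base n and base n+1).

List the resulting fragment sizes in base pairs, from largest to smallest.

Combined cut positions (sorted): 3996, 6435.
Circular molecule, 2 cuts → 2 fragments:
  6435 − 3996 = 2439 bp
  wrap: 10730 − 6435 + 3996 = 8291 bp
Sorted largest to smallest: 8291, 2439 bp.

8291, 2439 bp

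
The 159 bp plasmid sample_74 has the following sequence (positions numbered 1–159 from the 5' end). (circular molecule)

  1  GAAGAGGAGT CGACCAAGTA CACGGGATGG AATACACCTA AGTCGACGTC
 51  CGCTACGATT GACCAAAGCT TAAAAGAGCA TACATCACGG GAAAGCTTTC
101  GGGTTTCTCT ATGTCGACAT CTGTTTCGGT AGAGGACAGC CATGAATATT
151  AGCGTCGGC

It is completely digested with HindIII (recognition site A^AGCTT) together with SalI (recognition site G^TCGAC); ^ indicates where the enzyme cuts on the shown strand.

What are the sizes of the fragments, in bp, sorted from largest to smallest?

55, 33, 27, 24, 20 bp

HindIII sites (AAGCTT) start at positions 66, 93.
HindIII cuts after the first base of each site, so after positions 66, 93.
SalI sites (GTCGAC) start at positions 9, 42, 113.
SalI cuts after the first base of each site, so after positions 9, 42, 113.
Combined cut positions: 9, 42, 66, 93, 113.
Circular molecule, 5 cuts → 5 fragments:
  10–42 → 33 bp
  43–66 → 24 bp
  67–93 → 27 bp
  94–113 → 20 bp
  114–159 then 1–9 → 46 + 9 = 55 bp
Sorted largest to smallest: 55, 33, 27, 24, 20 bp.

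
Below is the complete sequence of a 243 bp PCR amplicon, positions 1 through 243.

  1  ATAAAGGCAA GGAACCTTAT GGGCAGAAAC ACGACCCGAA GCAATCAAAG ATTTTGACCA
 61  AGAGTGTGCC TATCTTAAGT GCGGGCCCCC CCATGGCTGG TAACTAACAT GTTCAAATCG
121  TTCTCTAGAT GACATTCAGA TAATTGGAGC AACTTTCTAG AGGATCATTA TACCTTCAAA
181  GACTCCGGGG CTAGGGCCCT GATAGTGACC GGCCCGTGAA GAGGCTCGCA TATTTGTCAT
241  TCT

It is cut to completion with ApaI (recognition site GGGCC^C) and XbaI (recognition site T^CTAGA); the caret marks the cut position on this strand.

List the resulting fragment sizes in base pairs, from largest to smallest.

87, 45, 42, 37, 32 bp

ApaI sites (GGGCCC) start at positions 83, 194.
ApaI cuts after base 5 of each site (before the last base), so after positions 87, 198.
XbaI sites (TCTAGA) start at positions 124, 156.
XbaI cuts after the first base of each site, so after positions 124, 156.
Combined cut positions: 87, 124, 156, 198.
Linear molecule, 4 cuts → 5 fragments:
  1–87 → 87 bp
  88–124 → 37 bp
  125–156 → 32 bp
  157–198 → 42 bp
  199–243 → 45 bp
Sorted largest to smallest: 87, 45, 42, 37, 32 bp.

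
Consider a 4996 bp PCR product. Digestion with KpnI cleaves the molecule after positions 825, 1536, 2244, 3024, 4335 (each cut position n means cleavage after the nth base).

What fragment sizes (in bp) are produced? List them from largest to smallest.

1311, 825, 780, 711, 708, 661 bp

Linear molecule, 5 cuts → 6 fragments:
  825 − 0 = 825 bp
  1536 − 825 = 711 bp
  2244 − 1536 = 708 bp
  3024 − 2244 = 780 bp
  4335 − 3024 = 1311 bp
  4996 − 4335 = 661 bp
Sorted largest to smallest: 1311, 825, 780, 711, 708, 661 bp.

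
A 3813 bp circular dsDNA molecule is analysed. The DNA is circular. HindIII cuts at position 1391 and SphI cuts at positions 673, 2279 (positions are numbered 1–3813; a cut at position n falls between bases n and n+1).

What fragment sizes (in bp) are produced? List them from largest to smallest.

2207, 888, 718 bp

Combined cut positions (sorted): 673, 1391, 2279.
Circular molecule, 3 cuts → 3 fragments:
  1391 − 673 = 718 bp
  2279 − 1391 = 888 bp
  wrap: 3813 − 2279 + 673 = 2207 bp
Sorted largest to smallest: 2207, 888, 718 bp.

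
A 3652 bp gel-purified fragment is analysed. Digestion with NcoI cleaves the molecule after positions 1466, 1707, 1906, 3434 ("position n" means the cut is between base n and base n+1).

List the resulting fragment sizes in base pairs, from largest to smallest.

1528, 1466, 241, 218, 199 bp

Linear molecule, 4 cuts → 5 fragments:
  1466 − 0 = 1466 bp
  1707 − 1466 = 241 bp
  1906 − 1707 = 199 bp
  3434 − 1906 = 1528 bp
  3652 − 3434 = 218 bp
Sorted largest to smallest: 1528, 1466, 241, 218, 199 bp.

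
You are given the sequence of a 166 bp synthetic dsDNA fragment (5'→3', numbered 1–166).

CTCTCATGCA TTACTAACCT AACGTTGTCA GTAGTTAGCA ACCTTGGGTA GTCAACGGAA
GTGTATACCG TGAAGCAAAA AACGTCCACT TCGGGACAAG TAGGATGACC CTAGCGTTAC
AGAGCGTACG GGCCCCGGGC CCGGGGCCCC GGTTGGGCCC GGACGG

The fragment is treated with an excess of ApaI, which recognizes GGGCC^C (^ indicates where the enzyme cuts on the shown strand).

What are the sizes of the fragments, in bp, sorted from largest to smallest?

ApaI sites (GGGCCC) start at positions 130, 137, 144, 155.
ApaI cuts after base 5 of each site (before the last base), so after positions 134, 141, 148, 159.
Linear molecule, 4 cuts → 5 fragments:
  1–134 → 134 bp
  135–141 → 7 bp
  142–148 → 7 bp
  149–159 → 11 bp
  160–166 → 7 bp
Sorted largest to smallest: 134, 11, 7, 7, 7 bp.

134, 11, 7, 7, 7 bp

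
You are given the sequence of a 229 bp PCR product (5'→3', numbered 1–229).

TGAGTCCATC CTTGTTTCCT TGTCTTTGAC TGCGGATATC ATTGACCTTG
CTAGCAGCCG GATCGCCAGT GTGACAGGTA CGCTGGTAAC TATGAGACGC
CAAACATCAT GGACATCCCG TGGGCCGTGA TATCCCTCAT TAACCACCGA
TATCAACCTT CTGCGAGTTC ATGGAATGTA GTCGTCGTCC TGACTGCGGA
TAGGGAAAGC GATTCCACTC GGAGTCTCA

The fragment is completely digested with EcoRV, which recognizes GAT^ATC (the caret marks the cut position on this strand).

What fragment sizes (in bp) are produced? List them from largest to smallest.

EcoRV sites (GATATC) start at positions 35, 129, 149.
EcoRV cuts after base 3 of each site, so after positions 37, 131, 151.
Linear molecule, 3 cuts → 4 fragments:
  1–37 → 37 bp
  38–131 → 94 bp
  132–151 → 20 bp
  152–229 → 78 bp
Sorted largest to smallest: 94, 78, 37, 20 bp.

94, 78, 37, 20 bp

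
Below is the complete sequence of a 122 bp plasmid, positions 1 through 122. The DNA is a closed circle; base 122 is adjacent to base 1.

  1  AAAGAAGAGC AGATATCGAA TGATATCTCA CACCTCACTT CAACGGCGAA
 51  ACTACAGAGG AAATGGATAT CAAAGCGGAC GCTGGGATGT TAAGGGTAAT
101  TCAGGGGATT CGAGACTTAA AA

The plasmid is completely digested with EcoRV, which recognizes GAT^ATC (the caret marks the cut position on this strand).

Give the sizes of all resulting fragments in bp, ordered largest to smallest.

68, 44, 10 bp

EcoRV sites (GATATC) start at positions 12, 22, 66.
EcoRV cuts after base 3 of each site, so after positions 14, 24, 68.
Circular molecule, 3 cuts → 3 fragments:
  15–24 → 10 bp
  25–68 → 44 bp
  69–122 then 1–14 → 54 + 14 = 68 bp
Sorted largest to smallest: 68, 44, 10 bp.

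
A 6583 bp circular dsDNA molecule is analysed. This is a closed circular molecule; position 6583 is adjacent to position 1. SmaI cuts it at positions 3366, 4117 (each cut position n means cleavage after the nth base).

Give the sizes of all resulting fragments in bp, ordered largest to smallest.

Circular molecule, 2 cuts → 2 fragments:
  4117 − 3366 = 751 bp
  wrap: 6583 − 4117 + 3366 = 5832 bp
Sorted largest to smallest: 5832, 751 bp.

5832, 751 bp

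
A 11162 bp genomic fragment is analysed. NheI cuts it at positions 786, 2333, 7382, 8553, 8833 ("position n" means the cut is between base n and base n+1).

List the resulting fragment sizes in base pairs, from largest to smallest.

5049, 2329, 1547, 1171, 786, 280 bp

Linear molecule, 5 cuts → 6 fragments:
  786 − 0 = 786 bp
  2333 − 786 = 1547 bp
  7382 − 2333 = 5049 bp
  8553 − 7382 = 1171 bp
  8833 − 8553 = 280 bp
  11162 − 8833 = 2329 bp
Sorted largest to smallest: 5049, 2329, 1547, 1171, 786, 280 bp.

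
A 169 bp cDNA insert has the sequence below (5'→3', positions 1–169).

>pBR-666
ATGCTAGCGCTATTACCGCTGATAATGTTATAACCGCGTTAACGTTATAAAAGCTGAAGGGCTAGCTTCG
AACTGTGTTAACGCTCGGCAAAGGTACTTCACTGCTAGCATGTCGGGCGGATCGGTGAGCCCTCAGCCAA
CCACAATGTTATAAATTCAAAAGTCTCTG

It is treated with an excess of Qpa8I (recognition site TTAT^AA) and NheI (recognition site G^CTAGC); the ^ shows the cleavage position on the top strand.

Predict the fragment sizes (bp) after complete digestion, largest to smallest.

48, 43, 28, 17, 17, 13, 3 bp

Qpa8I sites (TTATAA) start at positions 28, 45, 149.
Qpa8I cuts after base 4 of each site, so after positions 31, 48, 152.
NheI sites (GCTAGC) start at positions 3, 61, 104.
NheI cuts after the first base of each site, so after positions 3, 61, 104.
Combined cut positions: 3, 31, 48, 61, 104, 152.
Linear molecule, 6 cuts → 7 fragments:
  1–3 → 3 bp
  4–31 → 28 bp
  32–48 → 17 bp
  49–61 → 13 bp
  62–104 → 43 bp
  105–152 → 48 bp
  153–169 → 17 bp
Sorted largest to smallest: 48, 43, 28, 17, 17, 13, 3 bp.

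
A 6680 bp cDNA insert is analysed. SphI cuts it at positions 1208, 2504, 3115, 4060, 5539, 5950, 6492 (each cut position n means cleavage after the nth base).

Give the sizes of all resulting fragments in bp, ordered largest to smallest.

1479, 1296, 1208, 945, 611, 542, 411, 188 bp

Linear molecule, 7 cuts → 8 fragments:
  1208 − 0 = 1208 bp
  2504 − 1208 = 1296 bp
  3115 − 2504 = 611 bp
  4060 − 3115 = 945 bp
  5539 − 4060 = 1479 bp
  5950 − 5539 = 411 bp
  6492 − 5950 = 542 bp
  6680 − 6492 = 188 bp
Sorted largest to smallest: 1479, 1296, 1208, 945, 611, 542, 411, 188 bp.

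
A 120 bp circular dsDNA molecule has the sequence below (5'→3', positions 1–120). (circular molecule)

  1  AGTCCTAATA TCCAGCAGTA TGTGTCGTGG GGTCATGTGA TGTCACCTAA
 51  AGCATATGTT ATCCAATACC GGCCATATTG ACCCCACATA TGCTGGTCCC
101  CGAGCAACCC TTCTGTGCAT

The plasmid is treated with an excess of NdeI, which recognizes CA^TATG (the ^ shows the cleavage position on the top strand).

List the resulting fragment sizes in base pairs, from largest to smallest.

86, 34 bp

NdeI sites (CATATG) start at positions 53, 87.
NdeI cuts after base 2 of each site, so after positions 54, 88.
Circular molecule, 2 cuts → 2 fragments:
  55–88 → 34 bp
  89–120 then 1–54 → 32 + 54 = 86 bp
Sorted largest to smallest: 86, 34 bp.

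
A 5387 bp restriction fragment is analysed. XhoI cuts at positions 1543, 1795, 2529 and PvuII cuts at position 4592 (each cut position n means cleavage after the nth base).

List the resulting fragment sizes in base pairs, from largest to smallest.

Combined cut positions (sorted): 1543, 1795, 2529, 4592.
Linear molecule, 4 cuts → 5 fragments:
  1543 − 0 = 1543 bp
  1795 − 1543 = 252 bp
  2529 − 1795 = 734 bp
  4592 − 2529 = 2063 bp
  5387 − 4592 = 795 bp
Sorted largest to smallest: 2063, 1543, 795, 734, 252 bp.

2063, 1543, 795, 734, 252 bp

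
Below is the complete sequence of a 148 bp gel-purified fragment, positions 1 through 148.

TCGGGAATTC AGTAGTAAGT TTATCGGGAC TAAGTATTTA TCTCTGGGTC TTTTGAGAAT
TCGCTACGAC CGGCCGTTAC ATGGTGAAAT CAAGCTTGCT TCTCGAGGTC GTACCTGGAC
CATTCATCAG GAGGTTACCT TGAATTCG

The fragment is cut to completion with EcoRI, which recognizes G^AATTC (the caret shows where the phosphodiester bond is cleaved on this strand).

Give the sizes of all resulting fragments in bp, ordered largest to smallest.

85, 52, 6, 5 bp

EcoRI sites (GAATTC) start at positions 5, 57, 142.
EcoRI cuts after the first base of each site, so after positions 5, 57, 142.
Linear molecule, 3 cuts → 4 fragments:
  1–5 → 5 bp
  6–57 → 52 bp
  58–142 → 85 bp
  143–148 → 6 bp
Sorted largest to smallest: 85, 52, 6, 5 bp.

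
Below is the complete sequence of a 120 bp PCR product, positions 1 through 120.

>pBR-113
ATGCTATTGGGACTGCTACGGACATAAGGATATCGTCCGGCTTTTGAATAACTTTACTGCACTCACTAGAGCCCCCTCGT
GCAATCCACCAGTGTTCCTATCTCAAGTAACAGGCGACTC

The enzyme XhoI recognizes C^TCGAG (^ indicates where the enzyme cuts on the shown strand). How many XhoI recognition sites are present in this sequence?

No occurrence of CTCGAG is present in the sequence.
XhoI does not cut: 0 sites.

0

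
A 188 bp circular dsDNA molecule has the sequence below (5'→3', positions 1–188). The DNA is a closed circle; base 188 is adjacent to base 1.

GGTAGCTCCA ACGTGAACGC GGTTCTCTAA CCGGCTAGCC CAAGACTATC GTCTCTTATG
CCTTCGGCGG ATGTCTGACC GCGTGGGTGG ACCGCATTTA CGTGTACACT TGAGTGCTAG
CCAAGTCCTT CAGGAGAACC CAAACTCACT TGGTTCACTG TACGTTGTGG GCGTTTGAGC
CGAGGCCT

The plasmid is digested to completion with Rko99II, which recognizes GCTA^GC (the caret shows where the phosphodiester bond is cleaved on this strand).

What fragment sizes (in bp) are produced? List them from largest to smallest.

Rko99II sites (GCTAGC) start at positions 34, 116.
Rko99II cuts after base 4 of each site, so after positions 37, 119.
Circular molecule, 2 cuts → 2 fragments:
  38–119 → 82 bp
  120–188 then 1–37 → 69 + 37 = 106 bp
Sorted largest to smallest: 106, 82 bp.

106, 82 bp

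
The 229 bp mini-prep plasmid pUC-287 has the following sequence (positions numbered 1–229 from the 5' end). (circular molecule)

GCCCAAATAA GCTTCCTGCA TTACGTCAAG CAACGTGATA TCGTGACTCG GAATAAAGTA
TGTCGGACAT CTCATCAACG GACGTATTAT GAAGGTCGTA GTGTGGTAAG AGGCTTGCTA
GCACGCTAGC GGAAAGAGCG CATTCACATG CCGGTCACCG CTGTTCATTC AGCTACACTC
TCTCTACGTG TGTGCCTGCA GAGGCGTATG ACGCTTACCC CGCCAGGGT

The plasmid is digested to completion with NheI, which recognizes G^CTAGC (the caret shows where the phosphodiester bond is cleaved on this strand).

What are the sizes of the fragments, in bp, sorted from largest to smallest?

221, 8 bp

NheI sites (GCTAGC) start at positions 117, 125.
NheI cuts after the first base of each site, so after positions 117, 125.
Circular molecule, 2 cuts → 2 fragments:
  118–125 → 8 bp
  126–229 then 1–117 → 104 + 117 = 221 bp
Sorted largest to smallest: 221, 8 bp.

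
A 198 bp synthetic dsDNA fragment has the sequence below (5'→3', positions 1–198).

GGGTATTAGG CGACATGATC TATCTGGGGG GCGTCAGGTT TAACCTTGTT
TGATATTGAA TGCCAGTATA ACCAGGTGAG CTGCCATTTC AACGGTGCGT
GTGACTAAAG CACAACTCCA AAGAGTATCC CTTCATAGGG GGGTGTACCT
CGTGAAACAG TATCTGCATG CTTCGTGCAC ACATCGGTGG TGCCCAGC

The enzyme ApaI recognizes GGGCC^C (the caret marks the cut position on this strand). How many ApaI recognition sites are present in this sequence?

No occurrence of GGGCCC is present in the sequence.
ApaI does not cut: 0 sites.

0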